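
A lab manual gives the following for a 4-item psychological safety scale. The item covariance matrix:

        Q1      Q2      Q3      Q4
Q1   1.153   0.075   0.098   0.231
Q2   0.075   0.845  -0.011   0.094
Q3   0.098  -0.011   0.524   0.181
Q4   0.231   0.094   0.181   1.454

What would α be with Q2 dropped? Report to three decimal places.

Remaining items: Q1, Q3, Q4 (k = 3).
Σσᵢ² = 1.153 + 0.524 + 1.454 = 3.131
total variance = 3.131 + 2 × 0.510 = 4.151
α (item deleted) = (3/2)·(1 − 3.131/4.151) = 0.369

α = 0.369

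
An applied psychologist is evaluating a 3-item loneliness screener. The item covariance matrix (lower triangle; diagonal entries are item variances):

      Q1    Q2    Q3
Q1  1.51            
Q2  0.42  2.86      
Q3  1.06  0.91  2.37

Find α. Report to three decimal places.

Σσ²ᵢ = 1.51 + 2.86 + 2.37 = 6.74
Sum of off-diagonal covariances = 2.39
total variance = 6.74 + 2 × 2.39 = 11.52
α = (k/(k−1))·(1 − Σσ²ᵢ/total variance) = (3/2)·(1 − 6.74/11.52) = 0.622

α = 0.622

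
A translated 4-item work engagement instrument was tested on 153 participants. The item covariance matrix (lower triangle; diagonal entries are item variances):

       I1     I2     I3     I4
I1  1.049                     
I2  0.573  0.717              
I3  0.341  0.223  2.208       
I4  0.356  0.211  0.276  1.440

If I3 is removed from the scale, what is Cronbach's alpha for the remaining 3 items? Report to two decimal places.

Remaining items: I1, I2, I4 (k = 3).
Σσ²ᵢ = 1.049 + 0.717 + 1.440 = 3.206
Var(T) = 3.206 + 2 × 1.140 = 5.486
α (item deleted) = (3/2)·(1 − 3.206/5.486) = 0.62

Cronbach's alpha = 0.62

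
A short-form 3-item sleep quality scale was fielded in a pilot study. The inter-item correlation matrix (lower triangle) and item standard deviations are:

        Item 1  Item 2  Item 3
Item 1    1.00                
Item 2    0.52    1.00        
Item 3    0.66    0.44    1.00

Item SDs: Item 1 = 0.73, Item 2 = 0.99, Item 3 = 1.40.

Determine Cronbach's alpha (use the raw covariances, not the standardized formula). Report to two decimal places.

Σσ²ᵢ = 0.73² + 0.99² + 1.40² = 3.4730
Covariances σ_ij = r_ij · s_i · s_j:
  σ(Item 1,Item 2) = 0.52 × 0.73 × 0.99 = 0.3758
  σ(Item 1,Item 3) = 0.66 × 0.73 × 1.40 = 0.6745
  σ(Item 2,Item 3) = 0.44 × 0.99 × 1.40 = 0.6098
σ²_T = Σσ²ᵢ + 2·Σσ_ij = 3.4730 + 2 × 1.6601 = 6.7932
α = (3/2)·(1 − 3.4730/6.7932) = 0.73

Cronbach's alpha = 0.73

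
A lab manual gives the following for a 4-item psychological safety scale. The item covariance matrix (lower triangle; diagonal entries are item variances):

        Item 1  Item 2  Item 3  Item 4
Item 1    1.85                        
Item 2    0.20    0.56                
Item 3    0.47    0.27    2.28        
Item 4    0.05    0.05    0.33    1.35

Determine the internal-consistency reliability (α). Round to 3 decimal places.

α = 0.416

sum of item variances = 1.85 + 0.56 + 2.28 + 1.35 = 6.04
Sum of the distinct covariances = 1.37
σ²_T = 6.04 + 2 × 1.37 = 8.78
α = (k/(k−1))·(1 − sum of item variances/σ²_T) = (4/3)·(1 − 6.04/8.78) = 0.416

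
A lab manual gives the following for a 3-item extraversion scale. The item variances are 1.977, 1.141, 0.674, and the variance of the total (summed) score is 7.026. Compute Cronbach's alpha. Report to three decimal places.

Σσ²ᵢ = 1.977 + 1.141 + 0.674 = 3.792
α = (k/(k−1))·(1 − Σσ²ᵢ/Var(T)) = (3/2)·(1 − 3.792/7.026) = 0.690

Cronbach's alpha = 0.690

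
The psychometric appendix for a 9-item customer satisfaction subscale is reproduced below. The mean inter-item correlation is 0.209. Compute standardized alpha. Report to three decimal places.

Standardized α = k·r̄ / (1 + (k−1)·r̄) = 9 × 0.209 / (1 + 8 × 0.209)
  = 1.8810 / 2.6720 = 0.704

standardized alpha = 0.704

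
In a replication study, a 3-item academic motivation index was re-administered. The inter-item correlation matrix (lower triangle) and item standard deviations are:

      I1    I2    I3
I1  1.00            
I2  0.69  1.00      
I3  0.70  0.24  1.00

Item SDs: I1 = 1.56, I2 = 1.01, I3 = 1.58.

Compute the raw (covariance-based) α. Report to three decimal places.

α = 0.777

Σσ²ᵢ = 1.56² + 1.01² + 1.58² = 5.9501
Covariances σ_ij = r_ij · s_i · s_j:
  σ(I1,I2) = 0.69 × 1.56 × 1.01 = 1.0872
  σ(I1,I3) = 0.70 × 1.56 × 1.58 = 1.7254
  σ(I2,I3) = 0.24 × 1.01 × 1.58 = 0.3830
σ²_T = Σσ²ᵢ + 2·Σσ_ij = 5.9501 + 2 × 3.1956 = 12.3413
α = (3/2)·(1 − 5.9501/12.3413) = 0.777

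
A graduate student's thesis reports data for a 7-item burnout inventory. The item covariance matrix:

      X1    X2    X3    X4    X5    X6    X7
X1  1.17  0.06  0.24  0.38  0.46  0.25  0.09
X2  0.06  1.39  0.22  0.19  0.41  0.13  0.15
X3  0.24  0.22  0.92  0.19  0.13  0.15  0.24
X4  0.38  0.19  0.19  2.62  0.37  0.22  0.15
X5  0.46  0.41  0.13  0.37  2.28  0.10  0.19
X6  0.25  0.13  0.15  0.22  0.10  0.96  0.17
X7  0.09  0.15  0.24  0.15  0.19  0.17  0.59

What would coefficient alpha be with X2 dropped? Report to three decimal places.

α = 0.526

Remaining items: X1, X3, X4, X5, X6, X7 (k = 6).
sum of item variances = 1.17 + 0.92 + 2.62 + 2.28 + 0.96 + 0.59 = 8.54
σ²_total = 8.54 + 2 × 3.33 = 15.20
α (item deleted) = (6/5)·(1 − 8.54/15.20) = 0.526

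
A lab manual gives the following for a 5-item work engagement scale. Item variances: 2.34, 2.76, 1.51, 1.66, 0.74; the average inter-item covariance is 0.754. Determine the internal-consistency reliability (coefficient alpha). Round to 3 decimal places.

coefficient alpha = 0.782

Σσ²ᵢ = 2.34 + 2.76 + 1.51 + 1.66 + 0.74 = 9.01
Sum of the 10 distinct covariances = 10 × 0.754 = 7.540
σ²_T = Σσ²ᵢ + 2·Σcov = 9.01 + 2 × 7.540 = 24.090
α = (5/4)·(1 − 9.01/24.090) = 0.782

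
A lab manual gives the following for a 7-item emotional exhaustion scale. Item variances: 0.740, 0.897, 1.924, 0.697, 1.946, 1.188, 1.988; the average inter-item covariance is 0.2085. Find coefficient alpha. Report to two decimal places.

Σσᵢ² = 0.740 + 0.897 + 1.924 + 0.697 + 1.946 + 1.188 + 1.988 = 9.380
Sum of the 21 distinct covariances = 21 × 0.2085 = 4.3785
σ²_T = Σσᵢ² + 2·Σcov = 9.380 + 2 × 4.3785 = 18.1370
α = (7/6)·(1 − 9.380/18.1370) = 0.56

coefficient alpha = 0.56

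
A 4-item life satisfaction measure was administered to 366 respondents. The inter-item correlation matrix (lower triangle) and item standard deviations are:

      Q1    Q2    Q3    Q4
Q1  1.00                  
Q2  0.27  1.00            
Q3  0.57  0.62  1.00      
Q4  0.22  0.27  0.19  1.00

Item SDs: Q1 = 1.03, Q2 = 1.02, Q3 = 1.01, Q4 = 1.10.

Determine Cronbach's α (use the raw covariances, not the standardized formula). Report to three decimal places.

Σσ²ᵢ = 1.03² + 1.02² + 1.01² + 1.10² = 4.3314
Covariances σ_ij = r_ij · s_i · s_j:
  σ(Q1,Q2) = 0.27 × 1.03 × 1.02 = 0.2837
  σ(Q1,Q3) = 0.57 × 1.03 × 1.01 = 0.5930
  σ(Q1,Q4) = 0.22 × 1.03 × 1.10 = 0.2493
  σ(Q2,Q3) = 0.62 × 1.02 × 1.01 = 0.6387
  σ(Q2,Q4) = 0.27 × 1.02 × 1.10 = 0.3029
  σ(Q3,Q4) = 0.19 × 1.01 × 1.10 = 0.2111
σ²_T = Σσ²ᵢ + 2·Σσ_ij = 4.3314 + 2 × 2.2787 = 8.8888
α = (4/3)·(1 − 4.3314/8.8888) = 0.684

Cronbach's α = 0.684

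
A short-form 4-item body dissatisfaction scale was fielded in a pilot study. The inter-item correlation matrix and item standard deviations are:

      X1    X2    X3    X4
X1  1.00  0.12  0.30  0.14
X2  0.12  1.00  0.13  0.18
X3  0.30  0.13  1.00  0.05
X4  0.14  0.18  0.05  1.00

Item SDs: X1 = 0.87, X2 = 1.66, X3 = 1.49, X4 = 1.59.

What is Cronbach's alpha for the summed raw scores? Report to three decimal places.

Σσ²ᵢ = 0.87² + 1.66² + 1.49² + 1.59² = 8.2607
Covariances σ_ij = r_ij · s_i · s_j:
  σ(X1,X2) = 0.12 × 0.87 × 1.66 = 0.1733
  σ(X1,X3) = 0.30 × 0.87 × 1.49 = 0.3889
  σ(X1,X4) = 0.14 × 0.87 × 1.59 = 0.1937
  σ(X2,X3) = 0.13 × 1.66 × 1.49 = 0.3215
  σ(X2,X4) = 0.18 × 1.66 × 1.59 = 0.4751
  σ(X3,X4) = 0.05 × 1.49 × 1.59 = 0.1185
σ²_T = Σσ²ᵢ + 2·Σσ_ij = 8.2607 + 2 × 1.6710 = 11.6027
α = (4/3)·(1 − 8.2607/11.6027) = 0.384

Cronbach's alpha = 0.384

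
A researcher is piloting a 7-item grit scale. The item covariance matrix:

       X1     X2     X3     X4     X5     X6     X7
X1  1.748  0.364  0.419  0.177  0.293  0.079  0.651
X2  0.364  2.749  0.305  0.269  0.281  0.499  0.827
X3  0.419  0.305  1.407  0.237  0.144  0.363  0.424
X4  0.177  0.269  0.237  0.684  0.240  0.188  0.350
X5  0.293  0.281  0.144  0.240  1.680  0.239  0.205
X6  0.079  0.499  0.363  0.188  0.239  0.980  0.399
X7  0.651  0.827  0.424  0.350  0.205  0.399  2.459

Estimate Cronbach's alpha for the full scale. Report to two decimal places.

Cronbach's alpha = 0.63

Σσ²ᵢ = 1.748 + 2.749 + 1.407 + 0.684 + 1.680 + 0.980 + 2.459 = 11.707
Sum of the distinct covariances = 6.953
total variance = 11.707 + 2 × 6.953 = 25.613
α = (k/(k−1))·(1 − Σσ²ᵢ/total variance) = (7/6)·(1 − 11.707/25.613) = 0.63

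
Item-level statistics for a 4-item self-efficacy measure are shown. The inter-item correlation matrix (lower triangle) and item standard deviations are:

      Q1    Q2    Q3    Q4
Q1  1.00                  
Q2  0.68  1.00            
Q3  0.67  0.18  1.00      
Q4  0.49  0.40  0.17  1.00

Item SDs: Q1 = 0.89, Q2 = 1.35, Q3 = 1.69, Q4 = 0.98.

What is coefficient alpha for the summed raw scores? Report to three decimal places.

Σσ²ᵢ = 0.89² + 1.35² + 1.69² + 0.98² = 6.4311
Covariances σ_ij = r_ij · s_i · s_j:
  σ(Q1,Q2) = 0.68 × 0.89 × 1.35 = 0.8170
  σ(Q1,Q3) = 0.67 × 0.89 × 1.69 = 1.0077
  σ(Q1,Q4) = 0.49 × 0.89 × 0.98 = 0.4274
  σ(Q2,Q3) = 0.18 × 1.35 × 1.69 = 0.4107
  σ(Q2,Q4) = 0.40 × 1.35 × 0.98 = 0.5292
  σ(Q3,Q4) = 0.17 × 1.69 × 0.98 = 0.2816
σ²_T = Σσ²ᵢ + 2·Σσ_ij = 6.4311 + 2 × 3.4736 = 13.3783
α = (4/3)·(1 − 6.4311/13.3783) = 0.692

α = 0.692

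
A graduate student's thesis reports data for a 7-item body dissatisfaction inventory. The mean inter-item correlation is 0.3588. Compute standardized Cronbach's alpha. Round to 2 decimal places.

standardized Cronbach's alpha = 0.80

Standardized α = k·r̄ / (1 + (k−1)·r̄) = 7 × 0.3588 / (1 + 6 × 0.3588)
  = 2.5116 / 3.1528 = 0.80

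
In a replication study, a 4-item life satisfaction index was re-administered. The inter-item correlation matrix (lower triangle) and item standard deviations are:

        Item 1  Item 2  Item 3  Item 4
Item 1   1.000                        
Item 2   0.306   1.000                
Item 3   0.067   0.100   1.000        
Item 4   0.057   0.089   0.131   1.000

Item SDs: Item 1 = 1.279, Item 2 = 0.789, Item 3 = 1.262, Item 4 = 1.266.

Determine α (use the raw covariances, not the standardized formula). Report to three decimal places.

Σσ²ᵢ = 1.279² + 0.789² + 1.262² + 1.266² = 5.4538
Covariances σ_ij = r_ij · s_i · s_j:
  σ(Item 1,Item 2) = 0.306 × 1.279 × 0.789 = 0.3088
  σ(Item 1,Item 3) = 0.067 × 1.279 × 1.262 = 0.1081
  σ(Item 1,Item 4) = 0.057 × 1.279 × 1.266 = 0.0923
  σ(Item 2,Item 3) = 0.100 × 0.789 × 1.262 = 0.0996
  σ(Item 2,Item 4) = 0.089 × 0.789 × 1.266 = 0.0889
  σ(Item 3,Item 4) = 0.131 × 1.262 × 1.266 = 0.2093
σ²_T = Σσ²ᵢ + 2·Σσ_ij = 5.4538 + 2 × 0.9070 = 7.2678
α = (4/3)·(1 − 5.4538/7.2678) = 0.333

α = 0.333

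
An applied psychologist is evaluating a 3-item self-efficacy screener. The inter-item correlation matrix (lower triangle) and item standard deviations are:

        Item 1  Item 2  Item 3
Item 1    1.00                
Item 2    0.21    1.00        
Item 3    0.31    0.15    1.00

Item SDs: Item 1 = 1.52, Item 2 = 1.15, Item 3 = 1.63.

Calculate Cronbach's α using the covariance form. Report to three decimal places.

Σσ²ᵢ = 1.52² + 1.15² + 1.63² = 6.2898
Covariances σ_ij = r_ij · s_i · s_j:
  σ(Item 1,Item 2) = 0.21 × 1.52 × 1.15 = 0.3671
  σ(Item 1,Item 3) = 0.31 × 1.52 × 1.63 = 0.7681
  σ(Item 2,Item 3) = 0.15 × 1.15 × 1.63 = 0.2812
σ²_T = Σσ²ᵢ + 2·Σσ_ij = 6.2898 + 2 × 1.4164 = 9.1226
α = (3/2)·(1 − 6.2898/9.1226) = 0.466

α = 0.466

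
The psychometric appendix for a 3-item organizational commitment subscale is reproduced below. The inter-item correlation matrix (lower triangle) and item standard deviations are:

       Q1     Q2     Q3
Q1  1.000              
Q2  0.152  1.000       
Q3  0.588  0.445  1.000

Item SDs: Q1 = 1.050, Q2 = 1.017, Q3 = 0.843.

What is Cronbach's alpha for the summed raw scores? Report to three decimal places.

Σσ²ᵢ = 1.050² + 1.017² + 0.843² = 2.8474
Covariances σ_ij = r_ij · s_i · s_j:
  σ(Q1,Q2) = 0.152 × 1.050 × 1.017 = 0.1623
  σ(Q1,Q3) = 0.588 × 1.050 × 0.843 = 0.5205
  σ(Q2,Q3) = 0.445 × 1.017 × 0.843 = 0.3815
σ²_T = Σσ²ᵢ + 2·Σσ_ij = 2.8474 + 2 × 1.0643 = 4.9760
α = (3/2)·(1 − 2.8474/4.9760) = 0.642

Cronbach's alpha = 0.642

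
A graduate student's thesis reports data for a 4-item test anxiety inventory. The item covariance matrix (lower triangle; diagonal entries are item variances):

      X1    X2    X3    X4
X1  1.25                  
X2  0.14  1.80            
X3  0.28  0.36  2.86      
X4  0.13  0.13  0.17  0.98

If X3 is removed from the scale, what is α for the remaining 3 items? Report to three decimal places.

α = 0.248

Remaining items: X1, X2, X4 (k = 3).
Σσ²ᵢ = 1.25 + 1.80 + 0.98 = 4.03
total variance = 4.03 + 2 × 0.40 = 4.83
α (item deleted) = (3/2)·(1 − 4.03/4.83) = 0.248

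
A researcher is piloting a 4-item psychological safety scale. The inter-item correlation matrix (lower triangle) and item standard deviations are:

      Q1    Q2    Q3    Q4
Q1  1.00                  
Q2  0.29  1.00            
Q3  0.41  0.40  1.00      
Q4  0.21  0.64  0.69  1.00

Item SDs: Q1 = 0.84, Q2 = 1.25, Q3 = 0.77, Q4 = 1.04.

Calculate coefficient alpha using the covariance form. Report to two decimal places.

Σσ²ᵢ = 0.84² + 1.25² + 0.77² + 1.04² = 3.9426
Covariances σ_ij = r_ij · s_i · s_j:
  σ(Q1,Q2) = 0.29 × 0.84 × 1.25 = 0.3045
  σ(Q1,Q3) = 0.41 × 0.84 × 0.77 = 0.2652
  σ(Q1,Q4) = 0.21 × 0.84 × 1.04 = 0.1835
  σ(Q2,Q3) = 0.40 × 1.25 × 0.77 = 0.3850
  σ(Q2,Q4) = 0.64 × 1.25 × 1.04 = 0.8320
  σ(Q3,Q4) = 0.69 × 0.77 × 1.04 = 0.5526
σ²_T = Σσ²ᵢ + 2·Σσ_ij = 3.9426 + 2 × 2.5228 = 8.9882
α = (4/3)·(1 − 3.9426/8.9882) = 0.75

α = 0.75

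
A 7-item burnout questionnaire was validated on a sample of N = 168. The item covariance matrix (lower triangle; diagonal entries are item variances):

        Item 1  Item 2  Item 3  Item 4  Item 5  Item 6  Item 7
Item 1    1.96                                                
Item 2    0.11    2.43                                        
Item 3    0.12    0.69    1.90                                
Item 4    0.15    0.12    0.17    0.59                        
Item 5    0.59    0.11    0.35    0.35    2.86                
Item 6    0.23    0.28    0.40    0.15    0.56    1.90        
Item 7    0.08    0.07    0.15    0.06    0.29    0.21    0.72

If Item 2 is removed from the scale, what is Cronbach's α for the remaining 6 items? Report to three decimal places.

Remaining items: Item 1, Item 3, Item 4, Item 5, Item 6, Item 7 (k = 6).
Σσᵢ² = 1.96 + 1.90 + 0.59 + 2.86 + 1.90 + 0.72 = 9.93
total variance = 9.93 + 2 × 3.86 = 17.65
α (item deleted) = (6/5)·(1 − 9.93/17.65) = 0.525

α = 0.525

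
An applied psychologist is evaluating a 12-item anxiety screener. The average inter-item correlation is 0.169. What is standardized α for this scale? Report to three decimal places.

standardized α = 0.709

Standardized α = k·r̄ / (1 + (k−1)·r̄) = 12 × 0.169 / (1 + 11 × 0.169)
  = 2.0280 / 2.8590 = 0.709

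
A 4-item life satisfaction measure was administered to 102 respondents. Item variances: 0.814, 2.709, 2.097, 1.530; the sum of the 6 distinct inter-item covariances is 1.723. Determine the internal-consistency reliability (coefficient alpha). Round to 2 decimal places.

coefficient alpha = 0.43

sum of item variances = 0.814 + 2.709 + 2.097 + 1.530 = 7.150
Sum of distinct covariances = 1.723
Var(T) = sum of item variances + 2·Σcov = 7.150 + 2 × 1.723 = 10.596
α = (4/3)·(1 − 7.150/10.596) = 0.43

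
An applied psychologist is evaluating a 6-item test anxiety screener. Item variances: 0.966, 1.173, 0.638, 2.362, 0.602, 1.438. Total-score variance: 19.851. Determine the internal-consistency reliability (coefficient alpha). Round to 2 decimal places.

ΣVar(i) = 0.966 + 1.173 + 0.638 + 2.362 + 0.602 + 1.438 = 7.179
α = (k/(k−1))·(1 − ΣVar(i)/σ²_total) = (6/5)·(1 − 7.179/19.851) = 0.77

α = 0.77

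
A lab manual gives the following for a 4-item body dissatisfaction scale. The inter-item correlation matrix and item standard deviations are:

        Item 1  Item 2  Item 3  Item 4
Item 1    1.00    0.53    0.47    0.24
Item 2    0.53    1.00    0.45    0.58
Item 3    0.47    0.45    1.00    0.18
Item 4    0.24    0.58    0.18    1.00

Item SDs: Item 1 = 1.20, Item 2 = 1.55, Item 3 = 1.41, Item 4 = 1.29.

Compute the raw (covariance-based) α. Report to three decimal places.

Σσ²ᵢ = 1.20² + 1.55² + 1.41² + 1.29² = 7.4947
Covariances σ_ij = r_ij · s_i · s_j:
  σ(Item 1,Item 2) = 0.53 × 1.20 × 1.55 = 0.9858
  σ(Item 1,Item 3) = 0.47 × 1.20 × 1.41 = 0.7952
  σ(Item 1,Item 4) = 0.24 × 1.20 × 1.29 = 0.3715
  σ(Item 2,Item 3) = 0.45 × 1.55 × 1.41 = 0.9835
  σ(Item 2,Item 4) = 0.58 × 1.55 × 1.29 = 1.1597
  σ(Item 3,Item 4) = 0.18 × 1.41 × 1.29 = 0.3274
σ²_T = Σσ²ᵢ + 2·Σσ_ij = 7.4947 + 2 × 4.6231 = 16.7409
α = (4/3)·(1 − 7.4947/16.7409) = 0.736

α = 0.736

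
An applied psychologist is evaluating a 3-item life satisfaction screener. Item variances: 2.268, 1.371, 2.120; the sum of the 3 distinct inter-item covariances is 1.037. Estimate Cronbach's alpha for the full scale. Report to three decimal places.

ΣVar(i) = 2.268 + 1.371 + 2.120 = 5.759
Sum of distinct covariances = 1.037
σ²_T = ΣVar(i) + 2·Σcov = 5.759 + 2 × 1.037 = 7.833
α = (3/2)·(1 − 5.759/7.833) = 0.397

α = 0.397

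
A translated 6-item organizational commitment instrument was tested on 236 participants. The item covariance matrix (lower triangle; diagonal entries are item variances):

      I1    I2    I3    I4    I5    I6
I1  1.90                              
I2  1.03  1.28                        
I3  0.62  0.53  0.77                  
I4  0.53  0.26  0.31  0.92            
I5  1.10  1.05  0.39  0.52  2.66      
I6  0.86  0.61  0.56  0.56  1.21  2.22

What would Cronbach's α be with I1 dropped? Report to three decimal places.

Remaining items: I2, I3, I4, I5, I6 (k = 5).
Σσᵢ² = 1.28 + 0.77 + 0.92 + 2.66 + 2.22 = 7.85
Var(T) = 7.85 + 2 × 6.00 = 19.85
α (item deleted) = (5/4)·(1 − 7.85/19.85) = 0.756

α = 0.756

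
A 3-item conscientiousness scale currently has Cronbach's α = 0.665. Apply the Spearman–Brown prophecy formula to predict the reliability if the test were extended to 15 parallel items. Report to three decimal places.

predicted reliability = 0.908

Length factor m = 15/3 = 5.0000
α' = m·α / (1 + (m−1)·α)
   = 15/3 × 0.665 / (1 + (15/3 − 1) × 0.665)
   = 3.3250 / 3.6600 = 0.908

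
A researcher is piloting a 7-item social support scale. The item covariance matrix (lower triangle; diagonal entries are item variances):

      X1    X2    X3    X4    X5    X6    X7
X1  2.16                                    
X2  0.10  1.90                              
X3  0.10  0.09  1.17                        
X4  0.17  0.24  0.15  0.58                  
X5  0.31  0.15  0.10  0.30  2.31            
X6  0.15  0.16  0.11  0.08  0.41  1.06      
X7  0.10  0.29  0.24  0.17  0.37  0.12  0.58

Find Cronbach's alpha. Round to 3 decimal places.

sum of item variances = 2.16 + 1.90 + 1.17 + 0.58 + 2.31 + 1.06 + 0.58 = 9.76
Σ_{i<j} σ_ij = 3.91
Var(T) = 9.76 + 2 × 3.91 = 17.58
α = (k/(k−1))·(1 − sum of item variances/Var(T)) = (7/6)·(1 − 9.76/17.58) = 0.519

Cronbach's alpha = 0.519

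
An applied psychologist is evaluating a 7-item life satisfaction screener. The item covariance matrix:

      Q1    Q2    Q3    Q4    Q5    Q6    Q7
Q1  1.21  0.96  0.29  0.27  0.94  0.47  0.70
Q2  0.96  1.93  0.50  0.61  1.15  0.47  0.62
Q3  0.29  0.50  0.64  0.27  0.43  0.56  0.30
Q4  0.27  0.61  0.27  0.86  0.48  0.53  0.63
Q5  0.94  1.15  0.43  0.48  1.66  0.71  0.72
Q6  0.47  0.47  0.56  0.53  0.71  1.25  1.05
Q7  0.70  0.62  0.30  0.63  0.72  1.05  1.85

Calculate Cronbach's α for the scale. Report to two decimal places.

ΣVar(i) = 1.21 + 1.93 + 0.64 + 0.86 + 1.66 + 1.25 + 1.85 = 9.40
Sum of off-diagonal covariances = 12.66
Var(T) = 9.40 + 2 × 12.66 = 34.72
α = (k/(k−1))·(1 − ΣVar(i)/Var(T)) = (7/6)·(1 − 9.40/34.72) = 0.85

Cronbach's α = 0.85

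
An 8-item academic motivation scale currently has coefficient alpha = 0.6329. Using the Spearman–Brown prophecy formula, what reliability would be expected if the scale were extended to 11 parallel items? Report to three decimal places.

predicted reliability = 0.703

Length factor m = 11/8 = 1.3750
α' = m·α / (1 + (m−1)·α)
   = 11/8 × 0.6329 / (1 + (11/8 − 1) × 0.6329)
   = 0.8702 / 1.2373 = 0.703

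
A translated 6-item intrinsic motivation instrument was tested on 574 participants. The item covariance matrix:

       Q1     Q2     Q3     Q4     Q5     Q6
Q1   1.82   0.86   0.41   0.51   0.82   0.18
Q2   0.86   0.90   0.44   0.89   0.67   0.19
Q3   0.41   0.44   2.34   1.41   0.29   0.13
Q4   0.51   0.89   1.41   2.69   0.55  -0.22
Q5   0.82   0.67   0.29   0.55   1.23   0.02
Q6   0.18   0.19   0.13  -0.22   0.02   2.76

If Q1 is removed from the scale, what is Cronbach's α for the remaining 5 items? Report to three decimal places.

Cronbach's α = 0.585

Remaining items: Q2, Q3, Q4, Q5, Q6 (k = 5).
Σσ²ᵢ = 0.90 + 2.34 + 2.69 + 1.23 + 2.76 = 9.92
total variance = 9.92 + 2 × 4.37 = 18.66
α (item deleted) = (5/4)·(1 − 9.92/18.66) = 0.585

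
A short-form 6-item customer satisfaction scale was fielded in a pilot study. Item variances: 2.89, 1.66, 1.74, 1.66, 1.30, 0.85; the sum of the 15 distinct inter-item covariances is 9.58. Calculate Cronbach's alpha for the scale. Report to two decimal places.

Σσ²ᵢ = 2.89 + 1.66 + 1.74 + 1.66 + 1.30 + 0.85 = 10.10
Sum of distinct covariances = 9.58
σ²_total = Σσ²ᵢ + 2·Σcov = 10.10 + 2 × 9.58 = 29.26
α = (6/5)·(1 − 10.10/29.26) = 0.79

α = 0.79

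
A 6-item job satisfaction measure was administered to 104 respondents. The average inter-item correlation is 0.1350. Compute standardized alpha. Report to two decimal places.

Standardized α = k·r̄ / (1 + (k−1)·r̄) = 6 × 0.1350 / (1 + 5 × 0.1350)
  = 0.8100 / 1.6750 = 0.48

α = 0.48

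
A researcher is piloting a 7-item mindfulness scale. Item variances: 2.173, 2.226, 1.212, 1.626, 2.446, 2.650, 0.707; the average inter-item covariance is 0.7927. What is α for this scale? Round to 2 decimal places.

α = 0.84

ΣVar(i) = 2.173 + 2.226 + 1.212 + 1.626 + 2.446 + 2.650 + 0.707 = 13.040
Sum of the 21 distinct covariances = 21 × 0.7927 = 16.6467
σ²_total = ΣVar(i) + 2·Σcov = 13.040 + 2 × 16.6467 = 46.3334
α = (7/6)·(1 − 13.040/46.3334) = 0.84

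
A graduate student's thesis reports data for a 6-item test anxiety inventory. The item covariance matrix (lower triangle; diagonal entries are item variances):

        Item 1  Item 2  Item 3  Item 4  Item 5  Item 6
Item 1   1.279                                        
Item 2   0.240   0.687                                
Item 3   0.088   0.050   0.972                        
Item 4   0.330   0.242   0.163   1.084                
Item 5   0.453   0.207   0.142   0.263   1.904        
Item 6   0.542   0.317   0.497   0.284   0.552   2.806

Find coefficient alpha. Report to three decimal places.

Σσ²ᵢ = 1.279 + 0.687 + 0.972 + 1.084 + 1.904 + 2.806 = 8.732
Sum of the distinct covariances = 4.370
σ²_T = 8.732 + 2 × 4.370 = 17.472
α = (k/(k−1))·(1 − Σσ²ᵢ/σ²_T) = (6/5)·(1 − 8.732/17.472) = 0.600

α = 0.600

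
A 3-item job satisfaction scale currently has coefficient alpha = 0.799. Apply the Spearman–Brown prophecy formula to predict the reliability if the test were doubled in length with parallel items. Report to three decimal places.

predicted reliability = 0.888

Length factor m = 2
α' = m·α / (1 + (m−1)·α)
   = 2 × 0.799 / (1 + (2 − 1) × 0.799)
   = 1.5980 / 1.7990 = 0.888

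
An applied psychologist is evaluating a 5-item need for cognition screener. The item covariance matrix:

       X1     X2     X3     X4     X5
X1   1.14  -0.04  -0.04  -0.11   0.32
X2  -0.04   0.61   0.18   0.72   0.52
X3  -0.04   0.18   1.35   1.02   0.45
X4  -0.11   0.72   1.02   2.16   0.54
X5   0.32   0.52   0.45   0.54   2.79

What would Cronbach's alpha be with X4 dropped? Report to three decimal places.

Remaining items: X1, X2, X3, X5 (k = 4).
Σσᵢ² = 1.14 + 0.61 + 1.35 + 2.79 = 5.89
σ²_total = 5.89 + 2 × 1.39 = 8.67
α (item deleted) = (4/3)·(1 − 5.89/8.67) = 0.428

Cronbach's alpha = 0.428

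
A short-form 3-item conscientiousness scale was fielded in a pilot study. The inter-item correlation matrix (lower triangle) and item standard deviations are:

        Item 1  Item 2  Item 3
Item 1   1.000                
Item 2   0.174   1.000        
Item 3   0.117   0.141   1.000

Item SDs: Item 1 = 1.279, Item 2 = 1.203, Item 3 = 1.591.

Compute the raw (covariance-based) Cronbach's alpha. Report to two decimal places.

α = 0.32

Σσ²ᵢ = 1.279² + 1.203² + 1.591² = 5.6143
Covariances σ_ij = r_ij · s_i · s_j:
  σ(Item 1,Item 2) = 0.174 × 1.279 × 1.203 = 0.2677
  σ(Item 1,Item 3) = 0.117 × 1.279 × 1.591 = 0.2381
  σ(Item 2,Item 3) = 0.141 × 1.203 × 1.591 = 0.2699
σ²_T = Σσ²ᵢ + 2·Σσ_ij = 5.6143 + 2 × 0.7757 = 7.1657
α = (3/2)·(1 − 5.6143/7.1657) = 0.32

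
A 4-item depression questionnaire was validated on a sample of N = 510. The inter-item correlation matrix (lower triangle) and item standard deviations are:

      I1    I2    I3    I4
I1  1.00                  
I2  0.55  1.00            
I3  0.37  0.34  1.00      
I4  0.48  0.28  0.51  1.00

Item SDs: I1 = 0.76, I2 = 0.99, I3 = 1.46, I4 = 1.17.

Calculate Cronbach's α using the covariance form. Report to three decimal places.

Σσ²ᵢ = 0.76² + 0.99² + 1.46² + 1.17² = 5.0582
Covariances σ_ij = r_ij · s_i · s_j:
  σ(I1,I2) = 0.55 × 0.76 × 0.99 = 0.4138
  σ(I1,I3) = 0.37 × 0.76 × 1.46 = 0.4106
  σ(I1,I4) = 0.48 × 0.76 × 1.17 = 0.4268
  σ(I2,I3) = 0.34 × 0.99 × 1.46 = 0.4914
  σ(I2,I4) = 0.28 × 0.99 × 1.17 = 0.3243
  σ(I3,I4) = 0.51 × 1.46 × 1.17 = 0.8712
σ²_T = Σσ²ᵢ + 2·Σσ_ij = 5.0582 + 2 × 2.9381 = 10.9344
α = (4/3)·(1 − 5.0582/10.9344) = 0.717

α = 0.717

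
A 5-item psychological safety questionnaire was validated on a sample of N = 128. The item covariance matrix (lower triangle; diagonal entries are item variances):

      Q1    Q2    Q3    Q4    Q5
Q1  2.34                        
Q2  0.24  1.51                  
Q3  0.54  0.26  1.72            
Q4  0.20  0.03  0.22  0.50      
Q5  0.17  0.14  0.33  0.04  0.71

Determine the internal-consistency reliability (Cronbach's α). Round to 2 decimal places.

α = 0.49

sum of item variances = 2.34 + 1.51 + 1.72 + 0.50 + 0.71 = 6.78
Σ_{i<j} σ_ij = 2.17
total variance = 6.78 + 2 × 2.17 = 11.12
α = (k/(k−1))·(1 − sum of item variances/total variance) = (5/4)·(1 − 6.78/11.12) = 0.49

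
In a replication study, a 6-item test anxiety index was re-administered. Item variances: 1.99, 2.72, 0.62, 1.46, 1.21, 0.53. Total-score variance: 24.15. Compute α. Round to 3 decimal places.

Σσ²ᵢ = 1.99 + 2.72 + 0.62 + 1.46 + 1.21 + 0.53 = 8.53
α = (k/(k−1))·(1 − Σσ²ᵢ/σ²_T) = (6/5)·(1 − 8.53/24.15) = 0.776

α = 0.776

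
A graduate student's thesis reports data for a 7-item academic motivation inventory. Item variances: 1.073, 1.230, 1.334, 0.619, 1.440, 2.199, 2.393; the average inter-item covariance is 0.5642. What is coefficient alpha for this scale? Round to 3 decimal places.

ΣVar(i) = 1.073 + 1.230 + 1.334 + 0.619 + 1.440 + 2.199 + 2.393 = 10.288
Sum of the 21 distinct covariances = 21 × 0.5642 = 11.8482
σ²_total = ΣVar(i) + 2·Σcov = 10.288 + 2 × 11.8482 = 33.9844
α = (7/6)·(1 − 10.288/33.9844) = 0.813

coefficient alpha = 0.813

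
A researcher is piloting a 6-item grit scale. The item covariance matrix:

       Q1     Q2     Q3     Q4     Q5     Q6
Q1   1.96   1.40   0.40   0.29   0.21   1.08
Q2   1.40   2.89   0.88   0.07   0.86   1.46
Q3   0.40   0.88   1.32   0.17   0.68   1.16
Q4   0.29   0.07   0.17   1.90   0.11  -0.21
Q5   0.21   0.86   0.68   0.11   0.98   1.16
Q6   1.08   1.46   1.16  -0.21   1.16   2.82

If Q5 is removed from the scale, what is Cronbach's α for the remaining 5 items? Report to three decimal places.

Remaining items: Q1, Q2, Q3, Q4, Q6 (k = 5).
Σσ²ᵢ = 1.96 + 2.89 + 1.32 + 1.90 + 2.82 = 10.89
σ²_T = 10.89 + 2 × 6.70 = 24.29
α (item deleted) = (5/4)·(1 − 10.89/24.29) = 0.690

α = 0.690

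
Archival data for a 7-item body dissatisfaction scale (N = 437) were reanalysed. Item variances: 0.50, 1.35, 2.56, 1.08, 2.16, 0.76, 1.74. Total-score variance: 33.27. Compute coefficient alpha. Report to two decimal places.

sum of item variances = 0.50 + 1.35 + 2.56 + 1.08 + 2.16 + 0.76 + 1.74 = 10.15
α = (k/(k−1))·(1 − sum of item variances/σ²_T) = (7/6)·(1 − 10.15/33.27) = 0.81

coefficient alpha = 0.81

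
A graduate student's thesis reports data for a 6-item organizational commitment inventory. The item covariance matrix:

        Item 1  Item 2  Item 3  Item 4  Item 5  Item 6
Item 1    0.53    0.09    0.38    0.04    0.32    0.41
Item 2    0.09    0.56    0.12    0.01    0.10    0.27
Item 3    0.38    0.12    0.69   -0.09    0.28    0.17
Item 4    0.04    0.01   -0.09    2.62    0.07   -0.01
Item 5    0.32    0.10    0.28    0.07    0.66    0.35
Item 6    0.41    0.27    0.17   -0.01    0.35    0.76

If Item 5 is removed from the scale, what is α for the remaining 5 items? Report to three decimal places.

α = 0.438

Remaining items: Item 1, Item 2, Item 3, Item 4, Item 6 (k = 5).
ΣVar(i) = 0.53 + 0.56 + 0.69 + 2.62 + 0.76 = 5.16
σ²_T = 5.16 + 2 × 1.39 = 7.94
α (item deleted) = (5/4)·(1 − 5.16/7.94) = 0.438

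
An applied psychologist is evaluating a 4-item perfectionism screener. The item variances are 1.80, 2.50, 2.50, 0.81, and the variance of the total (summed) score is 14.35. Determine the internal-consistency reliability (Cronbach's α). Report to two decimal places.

Cronbach's α = 0.63

Σσᵢ² = 1.80 + 2.50 + 2.50 + 0.81 = 7.61
α = (k/(k−1))·(1 − Σσᵢ²/σ²_total) = (4/3)·(1 − 7.61/14.35) = 0.63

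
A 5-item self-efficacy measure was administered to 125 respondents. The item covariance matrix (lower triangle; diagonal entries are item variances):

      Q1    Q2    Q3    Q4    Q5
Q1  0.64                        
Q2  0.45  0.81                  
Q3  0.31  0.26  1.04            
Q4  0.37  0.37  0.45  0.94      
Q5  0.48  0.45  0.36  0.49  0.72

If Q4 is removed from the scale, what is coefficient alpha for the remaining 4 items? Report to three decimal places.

coefficient alpha = 0.787

Remaining items: Q1, Q2, Q3, Q5 (k = 4).
Σσᵢ² = 0.64 + 0.81 + 1.04 + 0.72 = 3.21
σ²_total = 3.21 + 2 × 2.31 = 7.83
α (item deleted) = (4/3)·(1 − 3.21/7.83) = 0.787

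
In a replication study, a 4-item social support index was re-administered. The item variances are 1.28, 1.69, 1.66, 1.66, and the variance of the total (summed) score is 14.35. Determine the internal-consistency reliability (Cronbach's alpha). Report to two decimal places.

Σσ²ᵢ = 1.28 + 1.69 + 1.66 + 1.66 = 6.29
α = (k/(k−1))·(1 − Σσ²ᵢ/σ²_T) = (4/3)·(1 − 6.29/14.35) = 0.75

α = 0.75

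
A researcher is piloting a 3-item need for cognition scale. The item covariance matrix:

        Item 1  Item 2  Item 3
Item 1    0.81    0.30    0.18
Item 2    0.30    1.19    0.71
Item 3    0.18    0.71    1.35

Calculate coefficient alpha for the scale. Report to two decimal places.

ΣVar(i) = 0.81 + 1.19 + 1.35 = 3.35
Sum of the distinct covariances = 1.19
σ²_total = 3.35 + 2 × 1.19 = 5.73
α = (k/(k−1))·(1 − ΣVar(i)/σ²_total) = (3/2)·(1 − 3.35/5.73) = 0.62

coefficient alpha = 0.62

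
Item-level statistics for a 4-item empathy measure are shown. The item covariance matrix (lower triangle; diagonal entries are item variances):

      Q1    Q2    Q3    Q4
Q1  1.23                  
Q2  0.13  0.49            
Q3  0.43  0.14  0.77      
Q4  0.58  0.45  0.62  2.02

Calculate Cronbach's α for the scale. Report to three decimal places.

α = 0.680

Σσᵢ² = 1.23 + 0.49 + 0.77 + 2.02 = 4.51
Sum of off-diagonal covariances = 2.35
σ²_total = 4.51 + 2 × 2.35 = 9.21
α = (k/(k−1))·(1 − Σσᵢ²/σ²_total) = (4/3)·(1 − 4.51/9.21) = 0.680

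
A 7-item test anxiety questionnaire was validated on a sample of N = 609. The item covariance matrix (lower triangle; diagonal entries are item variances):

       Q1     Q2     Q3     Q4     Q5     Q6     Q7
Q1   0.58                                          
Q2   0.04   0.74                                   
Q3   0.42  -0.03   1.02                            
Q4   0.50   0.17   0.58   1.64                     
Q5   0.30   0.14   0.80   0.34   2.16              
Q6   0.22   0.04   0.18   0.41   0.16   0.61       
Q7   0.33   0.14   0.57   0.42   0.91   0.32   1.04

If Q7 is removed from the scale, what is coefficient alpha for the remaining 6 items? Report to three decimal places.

Remaining items: Q1, Q2, Q3, Q4, Q5, Q6 (k = 6).
Σσ²ᵢ = 0.58 + 0.74 + 1.02 + 1.64 + 2.16 + 0.61 = 6.75
Var(T) = 6.75 + 2 × 4.27 = 15.29
α (item deleted) = (6/5)·(1 − 6.75/15.29) = 0.670

coefficient alpha = 0.670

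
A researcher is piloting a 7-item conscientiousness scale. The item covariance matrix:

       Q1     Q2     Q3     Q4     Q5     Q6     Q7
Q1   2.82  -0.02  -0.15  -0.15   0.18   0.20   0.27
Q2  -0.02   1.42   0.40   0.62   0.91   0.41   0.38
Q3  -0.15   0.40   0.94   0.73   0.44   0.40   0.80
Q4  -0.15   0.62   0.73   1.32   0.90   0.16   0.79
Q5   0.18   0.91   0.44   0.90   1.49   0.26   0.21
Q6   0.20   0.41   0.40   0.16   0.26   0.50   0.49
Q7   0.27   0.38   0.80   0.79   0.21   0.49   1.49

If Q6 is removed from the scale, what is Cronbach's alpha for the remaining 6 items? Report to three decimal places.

Remaining items: Q1, Q2, Q3, Q4, Q5, Q7 (k = 6).
Σσ²ᵢ = 2.82 + 1.42 + 0.94 + 1.32 + 1.49 + 1.49 = 9.48
σ²_total = 9.48 + 2 × 6.31 = 22.10
α (item deleted) = (6/5)·(1 − 9.48/22.10) = 0.685

α = 0.685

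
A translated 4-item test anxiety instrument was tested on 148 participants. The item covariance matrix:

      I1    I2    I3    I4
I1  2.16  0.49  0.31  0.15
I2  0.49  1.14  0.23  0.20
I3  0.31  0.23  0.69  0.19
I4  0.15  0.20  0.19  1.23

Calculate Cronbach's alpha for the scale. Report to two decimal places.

Cronbach's alpha = 0.50

Σσ²ᵢ = 2.16 + 1.14 + 0.69 + 1.23 = 5.22
Sum of off-diagonal covariances = 1.57
total variance = 5.22 + 2 × 1.57 = 8.36
α = (k/(k−1))·(1 − Σσ²ᵢ/total variance) = (4/3)·(1 − 5.22/8.36) = 0.50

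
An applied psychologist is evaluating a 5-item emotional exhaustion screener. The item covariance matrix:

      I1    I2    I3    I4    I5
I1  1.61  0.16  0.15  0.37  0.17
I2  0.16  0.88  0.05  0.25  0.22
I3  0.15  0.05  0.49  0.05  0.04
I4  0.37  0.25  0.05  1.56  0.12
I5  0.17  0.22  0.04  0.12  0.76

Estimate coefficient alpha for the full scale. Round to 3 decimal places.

coefficient alpha = 0.467

sum of item variances = 1.61 + 0.88 + 0.49 + 1.56 + 0.76 = 5.30
Sum of off-diagonal covariances = 1.58
σ²_T = 5.30 + 2 × 1.58 = 8.46
α = (k/(k−1))·(1 − sum of item variances/σ²_T) = (5/4)·(1 − 5.30/8.46) = 0.467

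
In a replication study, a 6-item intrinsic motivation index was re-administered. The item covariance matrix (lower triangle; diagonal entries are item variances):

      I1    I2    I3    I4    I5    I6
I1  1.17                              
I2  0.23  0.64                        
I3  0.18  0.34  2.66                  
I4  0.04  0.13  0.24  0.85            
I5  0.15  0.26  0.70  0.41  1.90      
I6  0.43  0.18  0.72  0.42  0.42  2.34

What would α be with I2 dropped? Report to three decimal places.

Remaining items: I1, I3, I4, I5, I6 (k = 5).
ΣVar(i) = 1.17 + 2.66 + 0.85 + 1.90 + 2.34 = 8.92
Var(T) = 8.92 + 2 × 3.71 = 16.34
α (item deleted) = (5/4)·(1 − 8.92/16.34) = 0.568

α = 0.568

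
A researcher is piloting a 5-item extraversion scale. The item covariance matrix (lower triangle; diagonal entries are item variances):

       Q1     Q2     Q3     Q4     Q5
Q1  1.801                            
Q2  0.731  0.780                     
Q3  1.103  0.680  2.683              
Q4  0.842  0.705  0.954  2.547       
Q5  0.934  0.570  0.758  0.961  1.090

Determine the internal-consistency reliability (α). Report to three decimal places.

Σσ²ᵢ = 1.801 + 0.780 + 2.683 + 2.547 + 1.090 = 8.901
Σ_{i<j} σ_ij = 8.238
Var(T) = 8.901 + 2 × 8.238 = 25.377
α = (k/(k−1))·(1 − Σσ²ᵢ/Var(T)) = (5/4)·(1 − 8.901/25.377) = 0.812

α = 0.812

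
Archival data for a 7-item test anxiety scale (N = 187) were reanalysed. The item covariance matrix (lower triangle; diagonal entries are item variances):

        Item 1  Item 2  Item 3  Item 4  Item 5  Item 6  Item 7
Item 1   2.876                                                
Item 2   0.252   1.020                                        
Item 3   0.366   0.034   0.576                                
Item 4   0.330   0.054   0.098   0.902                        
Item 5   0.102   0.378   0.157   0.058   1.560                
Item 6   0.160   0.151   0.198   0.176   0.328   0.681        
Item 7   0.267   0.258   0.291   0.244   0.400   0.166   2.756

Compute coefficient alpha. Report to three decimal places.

α = 0.540

sum of item variances = 2.876 + 1.020 + 0.576 + 0.902 + 1.560 + 0.681 + 2.756 = 10.371
Sum of the distinct covariances = 4.468
Var(T) = 10.371 + 2 × 4.468 = 19.307
α = (k/(k−1))·(1 − sum of item variances/Var(T)) = (7/6)·(1 − 10.371/19.307) = 0.540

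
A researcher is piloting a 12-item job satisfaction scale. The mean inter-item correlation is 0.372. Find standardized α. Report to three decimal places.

α = 0.877

Standardized α = k·r̄ / (1 + (k−1)·r̄) = 12 × 0.372 / (1 + 11 × 0.372)
  = 4.4640 / 5.0920 = 0.877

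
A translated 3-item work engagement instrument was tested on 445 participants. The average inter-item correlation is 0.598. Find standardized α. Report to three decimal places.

Standardized α = k·r̄ / (1 + (k−1)·r̄) = 3 × 0.598 / (1 + 2 × 0.598)
  = 1.7940 / 2.1960 = 0.817

standardized α = 0.817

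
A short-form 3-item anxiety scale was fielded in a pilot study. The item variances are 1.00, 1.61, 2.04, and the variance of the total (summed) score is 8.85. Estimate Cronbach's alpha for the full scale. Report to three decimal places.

Σσᵢ² = 1.00 + 1.61 + 2.04 = 4.65
α = (k/(k−1))·(1 − Σσᵢ²/σ²_total) = (3/2)·(1 − 4.65/8.85) = 0.712

Cronbach's alpha = 0.712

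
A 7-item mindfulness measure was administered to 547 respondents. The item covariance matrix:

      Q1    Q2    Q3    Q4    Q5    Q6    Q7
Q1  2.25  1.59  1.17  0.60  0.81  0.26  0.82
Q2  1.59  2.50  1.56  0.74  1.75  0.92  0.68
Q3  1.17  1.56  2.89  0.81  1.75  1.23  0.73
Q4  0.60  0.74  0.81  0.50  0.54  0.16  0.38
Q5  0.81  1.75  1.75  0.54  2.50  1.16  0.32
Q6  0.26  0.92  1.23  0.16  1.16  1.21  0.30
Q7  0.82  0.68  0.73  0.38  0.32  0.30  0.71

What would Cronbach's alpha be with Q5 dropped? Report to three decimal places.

Remaining items: Q1, Q2, Q3, Q4, Q6, Q7 (k = 6).
Σσᵢ² = 2.25 + 2.50 + 2.89 + 0.50 + 1.21 + 0.71 = 10.06
σ²_total = 10.06 + 2 × 11.95 = 33.96
α (item deleted) = (6/5)·(1 − 10.06/33.96) = 0.845

Cronbach's alpha = 0.845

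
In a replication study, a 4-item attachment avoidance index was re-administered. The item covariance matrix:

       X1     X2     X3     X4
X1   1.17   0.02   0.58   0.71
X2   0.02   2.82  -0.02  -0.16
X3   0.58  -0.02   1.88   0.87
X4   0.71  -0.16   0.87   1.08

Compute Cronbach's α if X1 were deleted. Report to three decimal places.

Cronbach's α = 0.289

Remaining items: X2, X3, X4 (k = 3).
sum of item variances = 2.82 + 1.88 + 1.08 = 5.78
total variance = 5.78 + 2 × 0.69 = 7.16
α (item deleted) = (3/2)·(1 − 5.78/7.16) = 0.289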